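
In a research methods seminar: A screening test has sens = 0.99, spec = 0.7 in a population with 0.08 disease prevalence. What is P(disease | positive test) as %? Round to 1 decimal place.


PPV = (sens * prev) / (sens * prev + (1-spec) * (1-prev))
Numerator = 0.99 * 0.08 = 0.0792
P(positive and no disease) = (1 - spec) * (1 - prev) = (1 - 0.7) * (1 - 0.08) = 0.276
Denominator = 0.0792 + 0.276 = 0.3552
PPV = 0.0792 / 0.3552 = 0.222973
As percentage = 22.3


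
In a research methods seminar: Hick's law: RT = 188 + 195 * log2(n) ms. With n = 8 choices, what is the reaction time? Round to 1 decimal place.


RT = 188 + 195 * log2(8)
log2(8) = 3.0
RT = 188 + 195 * 3.0
= 188 + 585.0
= 773.0 ms


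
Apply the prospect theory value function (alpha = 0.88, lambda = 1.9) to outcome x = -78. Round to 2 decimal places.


Since x = -78 < 0, use v(x) = -lambda*(-x)^alpha
(-x) = 78
78^0.88 = 46.2427
v(-78) = -1.9 * 46.2427
= -87.86


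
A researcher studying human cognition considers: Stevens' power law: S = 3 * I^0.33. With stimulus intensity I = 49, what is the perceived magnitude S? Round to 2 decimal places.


S = 3 * 49^0.33
49^0.33 = 3.6121
S = 3 * 3.6121
= 10.84


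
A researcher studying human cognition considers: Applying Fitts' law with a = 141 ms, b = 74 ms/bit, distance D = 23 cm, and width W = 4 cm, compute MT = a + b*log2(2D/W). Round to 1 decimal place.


MT = 141 + 74 * log2(2*23/4)
2D/W = 11.5
log2(11.5) = 3.5236
MT = 141 + 74 * 3.5236
= 401.7 ms


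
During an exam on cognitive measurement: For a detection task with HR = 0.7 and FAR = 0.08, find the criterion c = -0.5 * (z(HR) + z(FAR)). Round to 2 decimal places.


c = -0.5 * (z(HR) + z(FAR))
z(0.7) = 0.5244
z(0.08) = -1.4051
c = -0.5 * (0.5244 + -1.4051)
= -0.5 * -0.8807
= 0.44


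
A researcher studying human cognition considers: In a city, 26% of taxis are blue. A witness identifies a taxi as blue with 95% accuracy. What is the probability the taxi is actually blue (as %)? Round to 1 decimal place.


P(blue | says blue) = P(says blue | blue)*P(blue) / [P(says blue | blue)*P(blue) + P(says blue | not blue)*P(not blue)]
Numerator = 0.95 * 0.26 = 0.247
False identification = 0.05 * 0.74 = 0.037
P = 0.247 / (0.247 + 0.037)
= 0.247 / 0.284
As percentage = 87.0


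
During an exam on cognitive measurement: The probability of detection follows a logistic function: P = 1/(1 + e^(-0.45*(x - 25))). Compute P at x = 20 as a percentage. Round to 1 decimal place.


P(x) = 1/(1 + e^(-0.45*(20 - 25)))
Exponent = -0.45 * -5 = 2.25
e^(2.25) = 9.487736
P = 1/(1 + 9.487736) = 0.095349
Percentage = 9.5


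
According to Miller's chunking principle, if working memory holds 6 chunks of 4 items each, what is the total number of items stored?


Total items = chunks * items_per_chunk
= 6 * 4
= 24


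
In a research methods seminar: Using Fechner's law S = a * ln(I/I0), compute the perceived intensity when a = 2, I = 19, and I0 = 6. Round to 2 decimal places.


S = 2 * ln(19/6)
I/I0 = 3.166667
ln(3.166667) = 1.1527
S = 2 * 1.1527
= 2.31


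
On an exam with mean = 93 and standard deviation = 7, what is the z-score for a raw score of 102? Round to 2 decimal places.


z = (X - mu) / sigma
= (102 - 93) / 7
= 9 / 7
= 1.29


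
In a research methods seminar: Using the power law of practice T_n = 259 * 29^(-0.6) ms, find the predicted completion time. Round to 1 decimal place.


T_n = 259 * 29^(-0.6)
29^(-0.6) = 0.132605
T_n = 259 * 0.132605
= 34.3 ms


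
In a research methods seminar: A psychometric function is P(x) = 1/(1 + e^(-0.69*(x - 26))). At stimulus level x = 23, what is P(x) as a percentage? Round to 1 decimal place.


P(x) = 1/(1 + e^(-0.69*(23 - 26)))
Exponent = -0.69 * -3 = 2.07
e^(2.07) = 7.924823
P = 1/(1 + 7.924823) = 0.112047
Percentage = 11.2


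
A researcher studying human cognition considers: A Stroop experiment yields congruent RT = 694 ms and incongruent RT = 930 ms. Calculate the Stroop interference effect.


Stroop effect = RT(incongruent) - RT(congruent)
= 930 - 694
= 236 ms


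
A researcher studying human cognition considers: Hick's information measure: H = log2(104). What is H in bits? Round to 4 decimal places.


H = log2(n)
H = log2(104)
= 6.7004


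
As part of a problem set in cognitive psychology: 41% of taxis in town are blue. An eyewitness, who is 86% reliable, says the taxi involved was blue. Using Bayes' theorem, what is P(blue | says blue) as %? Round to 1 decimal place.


P(blue | says blue) = P(says blue | blue)*P(blue) / [P(says blue | blue)*P(blue) + P(says blue | not blue)*P(not blue)]
Numerator = 0.86 * 0.41 = 0.3526
False identification = 0.14 * 0.59 = 0.0826
P = 0.3526 / (0.3526 + 0.0826)
= 0.3526 / 0.4352
As percentage = 81.0


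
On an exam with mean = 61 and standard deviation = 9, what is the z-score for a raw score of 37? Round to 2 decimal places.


z = (X - mu) / sigma
= (37 - 61) / 9
= -24 / 9
= -2.67


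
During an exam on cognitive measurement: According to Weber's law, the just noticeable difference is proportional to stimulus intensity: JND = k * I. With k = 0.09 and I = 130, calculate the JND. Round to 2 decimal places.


JND = k * I
JND = 0.09 * 130
= 11.70


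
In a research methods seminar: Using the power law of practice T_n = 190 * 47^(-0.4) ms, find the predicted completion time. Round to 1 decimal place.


T_n = 190 * 47^(-0.4)
47^(-0.4) = 0.214368
T_n = 190 * 0.214368
= 40.7 ms


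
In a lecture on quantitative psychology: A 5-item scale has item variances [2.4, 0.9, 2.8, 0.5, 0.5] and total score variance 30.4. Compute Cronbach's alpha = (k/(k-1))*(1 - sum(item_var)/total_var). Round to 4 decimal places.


alpha = (k/(k-1)) * (1 - sum(s_i^2)/s_total^2)
sum(item variances) = 7.1
k/(k-1) = 5/4 = 1.25
1 - 7.1/30.4 = 1 - 0.233553 = 0.766447
alpha = 1.25 * 0.766447
= 0.9581


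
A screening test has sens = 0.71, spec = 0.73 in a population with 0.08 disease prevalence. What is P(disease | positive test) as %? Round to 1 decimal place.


PPV = (sens * prev) / (sens * prev + (1-spec) * (1-prev))
Numerator = 0.71 * 0.08 = 0.0568
P(positive and no disease) = (1 - spec) * (1 - prev) = (1 - 0.73) * (1 - 0.08) = 0.2484
Denominator = 0.0568 + 0.2484 = 0.3052
PPV = 0.0568 / 0.3052 = 0.186107
As percentage = 18.6


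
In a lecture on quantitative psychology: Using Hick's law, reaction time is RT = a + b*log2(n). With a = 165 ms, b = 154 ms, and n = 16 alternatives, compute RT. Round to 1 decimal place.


RT = 165 + 154 * log2(16)
log2(16) = 4.0
RT = 165 + 154 * 4.0
= 165 + 616.0
= 781.0 ms


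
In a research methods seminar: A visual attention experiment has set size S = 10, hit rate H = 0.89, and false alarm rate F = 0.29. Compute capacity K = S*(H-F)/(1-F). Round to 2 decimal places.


K = S * (H - F) / (1 - F)
H - F = 0.6
1 - F = 0.71
K = 10 * 0.6 / 0.71
= 8.45


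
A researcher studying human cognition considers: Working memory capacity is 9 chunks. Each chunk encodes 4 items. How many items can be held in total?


Total items = chunks * items_per_chunk
= 9 * 4
= 36


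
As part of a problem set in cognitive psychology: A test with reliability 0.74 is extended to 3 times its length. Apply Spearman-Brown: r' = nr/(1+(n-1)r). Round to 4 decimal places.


r_new = n*r / (1 + (n-1)*r)
Numerator = 3 * 0.74 = 2.22
Denominator = 1 + 2 * 0.74 = 2.48
r_new = 2.22 / 2.48
= 0.8952


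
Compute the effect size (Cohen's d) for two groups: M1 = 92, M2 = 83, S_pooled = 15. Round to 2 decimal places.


Cohen's d = (M1 - M2) / S_pooled
= (92 - 83) / 15
= 9 / 15
= 0.60


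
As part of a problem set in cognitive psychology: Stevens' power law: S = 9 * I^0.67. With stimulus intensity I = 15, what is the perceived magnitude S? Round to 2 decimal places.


S = 9 * 15^0.67
15^0.67 = 6.1374
S = 9 * 6.1374
= 55.24


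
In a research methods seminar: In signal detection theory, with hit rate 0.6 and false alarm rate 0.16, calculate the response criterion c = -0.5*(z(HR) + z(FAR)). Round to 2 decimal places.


c = -0.5 * (z(HR) + z(FAR))
z(0.6) = 0.2533
z(0.16) = -0.9945
c = -0.5 * (0.2533 + -0.9945)
= -0.5 * -0.7412
= 0.37


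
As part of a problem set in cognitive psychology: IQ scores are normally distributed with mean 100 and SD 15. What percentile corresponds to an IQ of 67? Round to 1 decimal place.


z = (IQ - mean) / SD
z = (67 - 100) / 15 = -2.2
Percentile = Phi(-2.2) * 100
Phi(-2.2) = 0.013903
= 1.4


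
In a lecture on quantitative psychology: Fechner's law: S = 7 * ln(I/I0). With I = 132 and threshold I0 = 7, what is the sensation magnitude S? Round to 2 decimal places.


S = 7 * ln(132/7)
I/I0 = 18.857143
ln(18.857143) = 2.9369
S = 7 * 2.9369
= 20.56


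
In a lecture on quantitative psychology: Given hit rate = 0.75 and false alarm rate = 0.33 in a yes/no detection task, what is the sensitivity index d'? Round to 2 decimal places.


d' = z(HR) - z(FAR)
z(0.75) = 0.6745
z(0.33) = -0.4399
d' = 0.6745 - -0.4399
= 1.11


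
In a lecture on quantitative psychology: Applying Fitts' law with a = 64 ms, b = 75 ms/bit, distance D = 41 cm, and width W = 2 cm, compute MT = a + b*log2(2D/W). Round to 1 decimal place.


MT = 64 + 75 * log2(2*41/2)
2D/W = 41.0
log2(41.0) = 5.3576
MT = 64 + 75 * 5.3576
= 465.8 ms


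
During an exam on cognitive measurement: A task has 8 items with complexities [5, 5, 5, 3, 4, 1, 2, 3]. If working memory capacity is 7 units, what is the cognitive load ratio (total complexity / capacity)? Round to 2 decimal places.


Total complexity = 5 + 5 + 5 + 3 + 4 + 1 + 2 + 3 = 28
Load = total / capacity = 28 / 7
= 4.00


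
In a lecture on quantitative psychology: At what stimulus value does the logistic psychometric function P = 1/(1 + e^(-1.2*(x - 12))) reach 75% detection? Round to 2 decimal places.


At P = 0.75: 0.75 = 1/(1 + e^(-k*(x-x0)))
Solving: e^(-k*(x-x0)) = 1/3
x = x0 + ln(3)/k
ln(3) = 1.0986
x = 12 + 1.0986/1.2
= 12 + 0.9155
= 12.92


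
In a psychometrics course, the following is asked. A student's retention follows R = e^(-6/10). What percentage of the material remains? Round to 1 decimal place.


R = e^(-t/S)
-t/S = -6/10 = -0.6
R = e^(-0.6) = 0.548812
Percentage = 0.548812 * 100
= 54.9


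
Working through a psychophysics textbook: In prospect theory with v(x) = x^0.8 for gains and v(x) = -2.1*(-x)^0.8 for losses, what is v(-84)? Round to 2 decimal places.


Since x = -84 < 0, use v(x) = -lambda*(-x)^alpha
(-x) = 84
84^0.8 = 34.6277
v(-84) = -2.1 * 34.6277
= -72.72


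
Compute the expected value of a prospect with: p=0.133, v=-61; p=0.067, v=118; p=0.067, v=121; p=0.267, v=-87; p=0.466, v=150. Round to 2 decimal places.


EU = sum(p_i * v_i)
0.133 * -61 = -8.113
0.067 * 118 = 7.906
0.067 * 121 = 8.107
0.267 * -87 = -23.229
0.466 * 150 = 69.9
EU = -8.113 + 7.906 + 8.107 + -23.229 + 69.9
= 54.57


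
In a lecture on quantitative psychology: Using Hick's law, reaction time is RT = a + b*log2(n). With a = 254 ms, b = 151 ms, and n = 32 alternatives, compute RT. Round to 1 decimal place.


RT = 254 + 151 * log2(32)
log2(32) = 5.0
RT = 254 + 151 * 5.0
= 254 + 755.0
= 1009.0 ms


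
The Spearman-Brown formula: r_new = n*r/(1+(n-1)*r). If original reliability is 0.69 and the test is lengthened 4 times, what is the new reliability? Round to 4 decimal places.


r_new = n*r / (1 + (n-1)*r)
Numerator = 4 * 0.69 = 2.76
Denominator = 1 + 3 * 0.69 = 3.07
r_new = 2.76 / 3.07
= 0.8990


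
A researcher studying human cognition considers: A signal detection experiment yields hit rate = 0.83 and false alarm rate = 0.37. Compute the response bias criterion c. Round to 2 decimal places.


c = -0.5 * (z(HR) + z(FAR))
z(0.83) = 0.9542
z(0.37) = -0.3319
c = -0.5 * (0.9542 + -0.3319)
= -0.5 * 0.6223
= -0.31


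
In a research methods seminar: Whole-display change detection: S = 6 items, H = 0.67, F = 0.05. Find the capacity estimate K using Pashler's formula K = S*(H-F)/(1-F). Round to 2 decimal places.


K = S * (H - F) / (1 - F)
H - F = 0.62
1 - F = 0.95
K = 6 * 0.62 / 0.95
= 3.92


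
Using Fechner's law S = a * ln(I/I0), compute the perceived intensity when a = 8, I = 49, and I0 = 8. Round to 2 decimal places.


S = 8 * ln(49/8)
I/I0 = 6.125
ln(6.125) = 1.8124
S = 8 * 1.8124
= 14.50


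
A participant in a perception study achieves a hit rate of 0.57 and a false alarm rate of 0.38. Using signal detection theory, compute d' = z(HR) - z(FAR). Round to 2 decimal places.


d' = z(HR) - z(FAR)
z(0.57) = 0.1764
z(0.38) = -0.3055
d' = 0.1764 - -0.3055
= 0.48


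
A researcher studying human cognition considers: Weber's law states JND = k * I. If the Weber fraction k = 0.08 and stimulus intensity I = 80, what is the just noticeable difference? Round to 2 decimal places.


JND = k * I
JND = 0.08 * 80
= 6.40


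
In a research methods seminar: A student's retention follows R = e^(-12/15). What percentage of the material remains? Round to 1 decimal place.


R = e^(-t/S)
-t/S = -12/15 = -0.8
R = e^(-0.8) = 0.449329
Percentage = 0.449329 * 100
= 44.9


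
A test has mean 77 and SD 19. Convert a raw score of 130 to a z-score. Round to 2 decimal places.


z = (X - mu) / sigma
= (130 - 77) / 19
= 53 / 19
= 2.79


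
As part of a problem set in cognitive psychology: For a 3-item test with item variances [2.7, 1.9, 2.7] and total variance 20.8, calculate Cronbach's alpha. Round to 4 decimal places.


alpha = (k/(k-1)) * (1 - sum(s_i^2)/s_total^2)
sum(item variances) = 7.3
k/(k-1) = 3/2 = 1.5
1 - 7.3/20.8 = 1 - 0.350962 = 0.649038
alpha = 1.5 * 0.649038
= 0.9736


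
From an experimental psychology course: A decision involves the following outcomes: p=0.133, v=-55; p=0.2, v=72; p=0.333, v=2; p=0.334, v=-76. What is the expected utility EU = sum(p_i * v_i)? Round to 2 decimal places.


EU = sum(p_i * v_i)
0.133 * -55 = -7.315
0.2 * 72 = 14.4
0.333 * 2 = 0.666
0.334 * -76 = -25.384
EU = -7.315 + 14.4 + 0.666 + -25.384
= -17.63


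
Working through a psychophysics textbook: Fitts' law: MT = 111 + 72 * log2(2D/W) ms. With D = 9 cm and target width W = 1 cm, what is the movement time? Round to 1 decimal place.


MT = 111 + 72 * log2(2*9/1)
2D/W = 18.0
log2(18.0) = 4.1699
MT = 111 + 72 * 4.1699
= 411.2 ms


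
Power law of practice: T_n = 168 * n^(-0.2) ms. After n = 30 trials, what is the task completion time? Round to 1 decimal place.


T_n = 168 * 30^(-0.2)
30^(-0.2) = 0.506496
T_n = 168 * 0.506496
= 85.1 ms


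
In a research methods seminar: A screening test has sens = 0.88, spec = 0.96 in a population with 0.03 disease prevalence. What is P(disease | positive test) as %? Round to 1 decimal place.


PPV = (sens * prev) / (sens * prev + (1-spec) * (1-prev))
Numerator = 0.88 * 0.03 = 0.0264
P(positive and no disease) = (1 - spec) * (1 - prev) = (1 - 0.96) * (1 - 0.03) = 0.0388
Denominator = 0.0264 + 0.0388 = 0.0652
PPV = 0.0264 / 0.0652 = 0.404908
As percentage = 40.5


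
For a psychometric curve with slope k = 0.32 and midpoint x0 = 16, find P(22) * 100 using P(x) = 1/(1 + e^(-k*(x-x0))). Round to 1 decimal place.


P(x) = 1/(1 + e^(-0.32*(22 - 16)))
Exponent = -0.32 * 6 = -1.92
e^(-1.92) = 0.146607
P = 1/(1 + 0.146607) = 0.872138
Percentage = 87.2


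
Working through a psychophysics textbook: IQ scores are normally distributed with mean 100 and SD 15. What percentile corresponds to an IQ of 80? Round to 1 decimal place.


z = (IQ - mean) / SD
z = (80 - 100) / 15 = -1.3333
Percentile = Phi(-1.3333) * 100
Phi(-1.3333) = 0.091217
= 9.1


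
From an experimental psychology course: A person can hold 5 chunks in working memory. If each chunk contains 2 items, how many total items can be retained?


Total items = chunks * items_per_chunk
= 5 * 2
= 10


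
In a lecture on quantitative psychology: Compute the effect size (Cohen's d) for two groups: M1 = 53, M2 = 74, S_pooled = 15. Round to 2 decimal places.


Cohen's d = (M1 - M2) / S_pooled
= (53 - 74) / 15
= -21 / 15
= -1.40


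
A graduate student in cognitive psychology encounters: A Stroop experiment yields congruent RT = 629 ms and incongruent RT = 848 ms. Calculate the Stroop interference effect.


Stroop effect = RT(incongruent) - RT(congruent)
= 848 - 629
= 219 ms


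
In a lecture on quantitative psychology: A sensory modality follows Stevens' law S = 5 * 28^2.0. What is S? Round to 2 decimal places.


S = 5 * 28^2.0
28^2.0 = 784.0
S = 5 * 784.0
= 3920.00


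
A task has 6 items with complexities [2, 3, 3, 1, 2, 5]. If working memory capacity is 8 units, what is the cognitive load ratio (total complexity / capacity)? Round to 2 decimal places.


Total complexity = 2 + 3 + 3 + 1 + 2 + 5 = 16
Load = total / capacity = 16 / 8
= 2.00


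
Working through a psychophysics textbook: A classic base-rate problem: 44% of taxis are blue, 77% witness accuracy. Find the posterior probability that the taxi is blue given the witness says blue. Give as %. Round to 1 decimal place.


P(blue | says blue) = P(says blue | blue)*P(blue) / [P(says blue | blue)*P(blue) + P(says blue | not blue)*P(not blue)]
Numerator = 0.77 * 0.44 = 0.3388
False identification = 0.23 * 0.56 = 0.1288
P = 0.3388 / (0.3388 + 0.1288)
= 0.3388 / 0.4676
As percentage = 72.5


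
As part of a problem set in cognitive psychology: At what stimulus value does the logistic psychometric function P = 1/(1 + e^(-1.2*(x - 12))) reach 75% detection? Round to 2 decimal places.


At P = 0.75: 0.75 = 1/(1 + e^(-k*(x-x0)))
Solving: e^(-k*(x-x0)) = 1/3
x = x0 + ln(3)/k
ln(3) = 1.0986
x = 12 + 1.0986/1.2
= 12 + 0.9155
= 12.92


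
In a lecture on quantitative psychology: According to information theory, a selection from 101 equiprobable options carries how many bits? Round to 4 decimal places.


H = log2(n)
H = log2(101)
= 6.6582


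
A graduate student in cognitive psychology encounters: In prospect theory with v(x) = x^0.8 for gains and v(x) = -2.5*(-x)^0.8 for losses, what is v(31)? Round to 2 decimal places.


Since x = 31 >= 0, use v(x) = x^0.8
31^0.8 = 15.5987
v(31) = 15.60


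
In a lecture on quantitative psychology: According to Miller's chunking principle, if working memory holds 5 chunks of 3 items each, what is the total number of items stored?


Total items = chunks * items_per_chunk
= 5 * 3
= 15


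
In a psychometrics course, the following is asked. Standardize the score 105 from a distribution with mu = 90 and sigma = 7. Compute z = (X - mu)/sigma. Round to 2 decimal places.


z = (X - mu) / sigma
= (105 - 90) / 7
= 15 / 7
= 2.14


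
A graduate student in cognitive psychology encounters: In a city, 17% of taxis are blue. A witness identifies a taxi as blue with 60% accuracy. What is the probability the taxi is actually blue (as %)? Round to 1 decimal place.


P(blue | says blue) = P(says blue | blue)*P(blue) / [P(says blue | blue)*P(blue) + P(says blue | not blue)*P(not blue)]
Numerator = 0.6 * 0.17 = 0.102
False identification = 0.4 * 0.83 = 0.332
P = 0.102 / (0.102 + 0.332)
= 0.102 / 0.434
As percentage = 23.5


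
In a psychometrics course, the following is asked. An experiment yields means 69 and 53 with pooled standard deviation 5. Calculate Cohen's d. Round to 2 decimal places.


Cohen's d = (M1 - M2) / S_pooled
= (69 - 53) / 5
= 16 / 5
= 3.20


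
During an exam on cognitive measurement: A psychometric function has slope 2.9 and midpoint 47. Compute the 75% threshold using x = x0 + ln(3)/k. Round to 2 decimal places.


At P = 0.75: 0.75 = 1/(1 + e^(-k*(x-x0)))
Solving: e^(-k*(x-x0)) = 1/3
x = x0 + ln(3)/k
ln(3) = 1.0986
x = 47 + 1.0986/2.9
= 47 + 0.3788
= 47.38


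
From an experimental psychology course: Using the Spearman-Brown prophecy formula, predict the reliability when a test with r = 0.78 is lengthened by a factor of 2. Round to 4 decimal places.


r_new = n*r / (1 + (n-1)*r)
Numerator = 2 * 0.78 = 1.56
Denominator = 1 + 1 * 0.78 = 1.78
r_new = 1.56 / 1.78
= 0.8764


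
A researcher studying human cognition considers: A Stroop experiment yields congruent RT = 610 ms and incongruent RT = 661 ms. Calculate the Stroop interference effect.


Stroop effect = RT(incongruent) - RT(congruent)
= 661 - 610
= 51 ms


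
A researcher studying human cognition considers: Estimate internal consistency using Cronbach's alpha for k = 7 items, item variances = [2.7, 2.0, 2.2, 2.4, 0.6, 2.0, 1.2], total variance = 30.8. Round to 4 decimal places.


alpha = (k/(k-1)) * (1 - sum(s_i^2)/s_total^2)
sum(item variances) = 13.1
k/(k-1) = 7/6 = 1.166667
1 - 13.1/30.8 = 1 - 0.425325 = 0.574675
alpha = 1.166667 * 0.574675
= 0.6705


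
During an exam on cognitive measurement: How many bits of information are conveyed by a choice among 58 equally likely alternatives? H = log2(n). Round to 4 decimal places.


H = log2(n)
H = log2(58)
= 5.8580


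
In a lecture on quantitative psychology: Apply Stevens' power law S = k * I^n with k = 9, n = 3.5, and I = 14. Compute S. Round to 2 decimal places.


S = 9 * 14^3.5
14^3.5 = 10267.1079
S = 9 * 10267.1079
= 92403.97


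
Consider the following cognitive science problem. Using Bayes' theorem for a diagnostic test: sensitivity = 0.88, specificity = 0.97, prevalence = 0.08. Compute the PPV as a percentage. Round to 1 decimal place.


PPV = (sens * prev) / (sens * prev + (1-spec) * (1-prev))
Numerator = 0.88 * 0.08 = 0.0704
P(positive and no disease) = (1 - spec) * (1 - prev) = (1 - 0.97) * (1 - 0.08) = 0.0276
Denominator = 0.0704 + 0.0276 = 0.098
PPV = 0.0704 / 0.098 = 0.718367
As percentage = 71.8


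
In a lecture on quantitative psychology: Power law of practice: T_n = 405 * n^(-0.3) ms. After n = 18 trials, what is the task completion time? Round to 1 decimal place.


T_n = 405 * 18^(-0.3)
18^(-0.3) = 0.420163
T_n = 405 * 0.420163
= 170.2 ms


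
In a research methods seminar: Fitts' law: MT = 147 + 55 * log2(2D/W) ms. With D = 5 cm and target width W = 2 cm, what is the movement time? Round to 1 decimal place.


MT = 147 + 55 * log2(2*5/2)
2D/W = 5.0
log2(5.0) = 2.3219
MT = 147 + 55 * 2.3219
= 274.7 ms


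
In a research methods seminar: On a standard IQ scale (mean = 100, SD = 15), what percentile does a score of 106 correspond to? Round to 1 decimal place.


z = (IQ - mean) / SD
z = (106 - 100) / 15 = 0.4
Percentile = Phi(0.4) * 100
Phi(0.4) = 0.655422
= 65.5


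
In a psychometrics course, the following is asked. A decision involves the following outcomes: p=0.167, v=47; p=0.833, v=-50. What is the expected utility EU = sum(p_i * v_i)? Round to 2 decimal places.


EU = sum(p_i * v_i)
0.167 * 47 = 7.849
0.833 * -50 = -41.65
EU = 7.849 + -41.65
= -33.80


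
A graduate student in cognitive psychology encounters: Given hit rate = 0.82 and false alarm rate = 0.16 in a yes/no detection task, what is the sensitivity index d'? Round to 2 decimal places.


d' = z(HR) - z(FAR)
z(0.82) = 0.9154
z(0.16) = -0.9945
d' = 0.9154 - -0.9945
= 1.91


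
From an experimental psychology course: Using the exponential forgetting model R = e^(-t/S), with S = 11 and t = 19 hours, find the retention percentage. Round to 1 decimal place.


R = e^(-t/S)
-t/S = -19/11 = -1.727273
R = e^(-1.727273) = 0.177769
Percentage = 0.177769 * 100
= 17.8


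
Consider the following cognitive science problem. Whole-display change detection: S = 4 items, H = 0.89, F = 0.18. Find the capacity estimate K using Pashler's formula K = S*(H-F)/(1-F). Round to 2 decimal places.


K = S * (H - F) / (1 - F)
H - F = 0.71
1 - F = 0.82
K = 4 * 0.71 / 0.82
= 3.46


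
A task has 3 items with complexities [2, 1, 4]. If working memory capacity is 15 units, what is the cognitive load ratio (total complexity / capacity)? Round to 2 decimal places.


Total complexity = 2 + 1 + 4 = 7
Load = total / capacity = 7 / 15
= 0.47


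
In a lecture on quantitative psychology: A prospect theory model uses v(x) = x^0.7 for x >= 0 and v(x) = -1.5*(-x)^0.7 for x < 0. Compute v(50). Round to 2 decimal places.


Since x = 50 >= 0, use v(x) = x^0.7
50^0.7 = 15.4625
v(50) = 15.46


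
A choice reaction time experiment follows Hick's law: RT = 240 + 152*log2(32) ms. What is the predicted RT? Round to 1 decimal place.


RT = 240 + 152 * log2(32)
log2(32) = 5.0
RT = 240 + 152 * 5.0
= 240 + 760.0
= 1000.0 ms


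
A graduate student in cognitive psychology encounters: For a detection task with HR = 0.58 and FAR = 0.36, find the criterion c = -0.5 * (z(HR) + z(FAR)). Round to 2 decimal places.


c = -0.5 * (z(HR) + z(FAR))
z(0.58) = 0.2019
z(0.36) = -0.3585
c = -0.5 * (0.2019 + -0.3585)
= -0.5 * -0.1566
= 0.08


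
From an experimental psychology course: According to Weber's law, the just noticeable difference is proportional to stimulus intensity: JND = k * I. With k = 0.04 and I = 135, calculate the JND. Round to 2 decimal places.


JND = k * I
JND = 0.04 * 135
= 5.40


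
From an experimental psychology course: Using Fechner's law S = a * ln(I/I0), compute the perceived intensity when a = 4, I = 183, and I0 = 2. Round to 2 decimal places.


S = 4 * ln(183/2)
I/I0 = 91.5
ln(91.5) = 4.5163
S = 4 * 4.5163
= 18.07


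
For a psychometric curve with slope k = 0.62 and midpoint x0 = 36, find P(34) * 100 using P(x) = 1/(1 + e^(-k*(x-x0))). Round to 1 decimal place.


P(x) = 1/(1 + e^(-0.62*(34 - 36)))
Exponent = -0.62 * -2 = 1.24
e^(1.24) = 3.455613
P = 1/(1 + 3.455613) = 0.224436
Percentage = 22.4


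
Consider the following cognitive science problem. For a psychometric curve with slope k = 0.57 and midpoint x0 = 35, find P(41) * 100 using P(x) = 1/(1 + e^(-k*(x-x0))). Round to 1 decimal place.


P(x) = 1/(1 + e^(-0.57*(41 - 35)))
Exponent = -0.57 * 6 = -3.42
e^(-3.42) = 0.032712
P = 1/(1 + 0.032712) = 0.968324
Percentage = 96.8


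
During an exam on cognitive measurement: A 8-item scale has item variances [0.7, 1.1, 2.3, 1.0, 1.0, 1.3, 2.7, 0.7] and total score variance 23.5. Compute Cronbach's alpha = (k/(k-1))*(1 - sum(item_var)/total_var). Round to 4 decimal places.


alpha = (k/(k-1)) * (1 - sum(s_i^2)/s_total^2)
sum(item variances) = 10.8
k/(k-1) = 8/7 = 1.142857
1 - 10.8/23.5 = 1 - 0.459574 = 0.540426
alpha = 1.142857 * 0.540426
= 0.6176


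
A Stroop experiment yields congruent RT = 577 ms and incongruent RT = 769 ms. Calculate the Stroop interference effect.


Stroop effect = RT(incongruent) - RT(congruent)
= 769 - 577
= 192 ms


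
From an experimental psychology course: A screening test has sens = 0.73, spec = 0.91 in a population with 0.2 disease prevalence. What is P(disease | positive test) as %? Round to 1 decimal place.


PPV = (sens * prev) / (sens * prev + (1-spec) * (1-prev))
Numerator = 0.73 * 0.2 = 0.146
P(positive and no disease) = (1 - spec) * (1 - prev) = (1 - 0.91) * (1 - 0.2) = 0.072
Denominator = 0.146 + 0.072 = 0.218
PPV = 0.146 / 0.218 = 0.669725
As percentage = 67.0


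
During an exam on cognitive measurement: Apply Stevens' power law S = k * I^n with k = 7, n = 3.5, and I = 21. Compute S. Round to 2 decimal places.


S = 7 * 21^3.5
21^3.5 = 42439.2335
S = 7 * 42439.2335
= 297074.63


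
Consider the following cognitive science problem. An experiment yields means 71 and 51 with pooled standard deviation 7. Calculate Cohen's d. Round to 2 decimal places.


Cohen's d = (M1 - M2) / S_pooled
= (71 - 51) / 7
= 20 / 7
= 2.86


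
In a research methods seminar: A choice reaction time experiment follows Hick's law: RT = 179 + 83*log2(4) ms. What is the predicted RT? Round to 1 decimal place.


RT = 179 + 83 * log2(4)
log2(4) = 2.0
RT = 179 + 83 * 2.0
= 179 + 166.0
= 345.0 ms


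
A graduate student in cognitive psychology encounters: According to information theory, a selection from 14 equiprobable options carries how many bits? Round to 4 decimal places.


H = log2(n)
H = log2(14)
= 3.8074


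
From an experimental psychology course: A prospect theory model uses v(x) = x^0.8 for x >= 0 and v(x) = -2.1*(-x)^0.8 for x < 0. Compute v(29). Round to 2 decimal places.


Since x = 29 >= 0, use v(x) = x^0.8
29^0.8 = 14.7883
v(29) = 14.79


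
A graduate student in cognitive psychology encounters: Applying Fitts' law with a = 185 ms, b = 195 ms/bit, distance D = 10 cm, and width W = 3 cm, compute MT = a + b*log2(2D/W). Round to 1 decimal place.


MT = 185 + 195 * log2(2*10/3)
2D/W = 6.666667
log2(6.666667) = 2.737
MT = 185 + 195 * 2.737
= 718.7 ms


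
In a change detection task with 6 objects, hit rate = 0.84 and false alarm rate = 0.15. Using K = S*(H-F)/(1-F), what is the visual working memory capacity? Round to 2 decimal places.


K = S * (H - F) / (1 - F)
H - F = 0.69
1 - F = 0.85
K = 6 * 0.69 / 0.85
= 4.87


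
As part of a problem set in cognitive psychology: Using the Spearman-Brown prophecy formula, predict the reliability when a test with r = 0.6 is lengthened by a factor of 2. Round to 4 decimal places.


r_new = n*r / (1 + (n-1)*r)
Numerator = 2 * 0.6 = 1.2
Denominator = 1 + 1 * 0.6 = 1.6
r_new = 1.2 / 1.6
= 0.7500


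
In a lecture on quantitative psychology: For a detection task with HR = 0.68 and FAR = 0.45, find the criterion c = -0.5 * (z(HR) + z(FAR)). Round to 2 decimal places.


c = -0.5 * (z(HR) + z(FAR))
z(0.68) = 0.4677
z(0.45) = -0.1257
c = -0.5 * (0.4677 + -0.1257)
= -0.5 * 0.342
= -0.17


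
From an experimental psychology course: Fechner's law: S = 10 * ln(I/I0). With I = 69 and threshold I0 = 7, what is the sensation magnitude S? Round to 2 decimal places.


S = 10 * ln(69/7)
I/I0 = 9.857143
ln(9.857143) = 2.2882
S = 10 * 2.2882
= 22.88


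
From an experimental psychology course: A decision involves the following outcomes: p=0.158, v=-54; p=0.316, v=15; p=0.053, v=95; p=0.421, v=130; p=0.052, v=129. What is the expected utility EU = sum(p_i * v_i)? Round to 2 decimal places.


EU = sum(p_i * v_i)
0.158 * -54 = -8.532
0.316 * 15 = 4.74
0.053 * 95 = 5.035
0.421 * 130 = 54.73
0.052 * 129 = 6.708
EU = -8.532 + 4.74 + 5.035 + 54.73 + 6.708
= 62.68


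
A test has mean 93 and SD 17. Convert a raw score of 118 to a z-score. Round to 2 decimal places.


z = (X - mu) / sigma
= (118 - 93) / 17
= 25 / 17
= 1.47


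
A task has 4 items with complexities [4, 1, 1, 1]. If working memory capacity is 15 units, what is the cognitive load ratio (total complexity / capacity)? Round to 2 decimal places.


Total complexity = 4 + 1 + 1 + 1 = 7
Load = total / capacity = 7 / 15
= 0.47


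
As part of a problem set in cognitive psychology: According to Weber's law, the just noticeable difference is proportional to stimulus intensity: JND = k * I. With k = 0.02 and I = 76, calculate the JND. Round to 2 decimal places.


JND = k * I
JND = 0.02 * 76
= 1.52


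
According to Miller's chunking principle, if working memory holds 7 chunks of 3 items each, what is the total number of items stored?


Total items = chunks * items_per_chunk
= 7 * 3
= 21


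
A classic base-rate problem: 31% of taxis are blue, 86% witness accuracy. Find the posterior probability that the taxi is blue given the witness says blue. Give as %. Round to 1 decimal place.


P(blue | says blue) = P(says blue | blue)*P(blue) / [P(says blue | blue)*P(blue) + P(says blue | not blue)*P(not blue)]
Numerator = 0.86 * 0.31 = 0.2666
False identification = 0.14 * 0.69 = 0.0966
P = 0.2666 / (0.2666 + 0.0966)
= 0.2666 / 0.3632
As percentage = 73.4


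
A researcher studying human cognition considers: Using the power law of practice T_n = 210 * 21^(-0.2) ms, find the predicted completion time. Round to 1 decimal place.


T_n = 210 * 21^(-0.2)
21^(-0.2) = 0.543946
T_n = 210 * 0.543946
= 114.2 ms


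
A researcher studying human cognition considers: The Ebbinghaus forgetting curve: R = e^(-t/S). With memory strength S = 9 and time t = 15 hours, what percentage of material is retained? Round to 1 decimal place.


R = e^(-t/S)
-t/S = -15/9 = -1.666667
R = e^(-1.666667) = 0.188876
Percentage = 0.188876 * 100
= 18.9


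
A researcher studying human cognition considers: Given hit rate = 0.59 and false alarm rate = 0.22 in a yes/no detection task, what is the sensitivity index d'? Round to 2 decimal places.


d' = z(HR) - z(FAR)
z(0.59) = 0.2275
z(0.22) = -0.7722
d' = 0.2275 - -0.7722
= 1.00


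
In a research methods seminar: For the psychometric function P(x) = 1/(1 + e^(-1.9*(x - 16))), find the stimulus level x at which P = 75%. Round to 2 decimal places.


At P = 0.75: 0.75 = 1/(1 + e^(-k*(x-x0)))
Solving: e^(-k*(x-x0)) = 1/3
x = x0 + ln(3)/k
ln(3) = 1.0986
x = 16 + 1.0986/1.9
= 16 + 0.5782
= 16.58


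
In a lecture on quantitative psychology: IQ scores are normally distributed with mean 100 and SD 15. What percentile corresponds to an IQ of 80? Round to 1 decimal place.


z = (IQ - mean) / SD
z = (80 - 100) / 15 = -1.3333
Percentile = Phi(-1.3333) * 100
Phi(-1.3333) = 0.091217
= 9.1


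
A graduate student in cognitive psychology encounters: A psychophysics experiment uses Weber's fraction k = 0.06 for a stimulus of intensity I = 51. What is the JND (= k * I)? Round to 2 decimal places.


JND = k * I
JND = 0.06 * 51
= 3.06


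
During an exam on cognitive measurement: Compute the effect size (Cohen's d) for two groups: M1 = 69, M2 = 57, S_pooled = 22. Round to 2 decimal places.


Cohen's d = (M1 - M2) / S_pooled
= (69 - 57) / 22
= 12 / 22
= 0.55


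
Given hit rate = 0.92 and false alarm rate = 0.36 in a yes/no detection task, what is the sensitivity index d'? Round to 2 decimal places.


d' = z(HR) - z(FAR)
z(0.92) = 1.4051
z(0.36) = -0.3585
d' = 1.4051 - -0.3585
= 1.76


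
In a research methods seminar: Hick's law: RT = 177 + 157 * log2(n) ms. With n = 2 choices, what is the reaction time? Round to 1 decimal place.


RT = 177 + 157 * log2(2)
log2(2) = 1.0
RT = 177 + 157 * 1.0
= 177 + 157.0
= 334.0 ms


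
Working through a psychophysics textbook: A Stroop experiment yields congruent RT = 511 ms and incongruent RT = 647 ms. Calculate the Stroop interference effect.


Stroop effect = RT(incongruent) - RT(congruent)
= 647 - 511
= 136 ms


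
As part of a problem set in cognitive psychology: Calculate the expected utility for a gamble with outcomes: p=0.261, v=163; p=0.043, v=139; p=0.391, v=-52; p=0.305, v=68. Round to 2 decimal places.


EU = sum(p_i * v_i)
0.261 * 163 = 42.543
0.043 * 139 = 5.977
0.391 * -52 = -20.332
0.305 * 68 = 20.74
EU = 42.543 + 5.977 + -20.332 + 20.74
= 48.93


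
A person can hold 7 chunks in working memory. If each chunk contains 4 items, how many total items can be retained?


Total items = chunks * items_per_chunk
= 7 * 4
= 28


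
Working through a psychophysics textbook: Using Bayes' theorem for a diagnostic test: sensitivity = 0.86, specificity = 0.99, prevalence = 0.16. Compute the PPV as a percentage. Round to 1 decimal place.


PPV = (sens * prev) / (sens * prev + (1-spec) * (1-prev))
Numerator = 0.86 * 0.16 = 0.1376
P(positive and no disease) = (1 - spec) * (1 - prev) = (1 - 0.99) * (1 - 0.16) = 0.0084
Denominator = 0.1376 + 0.0084 = 0.146
PPV = 0.1376 / 0.146 = 0.942466
As percentage = 94.2


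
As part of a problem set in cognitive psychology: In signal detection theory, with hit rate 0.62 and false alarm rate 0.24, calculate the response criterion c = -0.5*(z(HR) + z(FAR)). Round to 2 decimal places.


c = -0.5 * (z(HR) + z(FAR))
z(0.62) = 0.3055
z(0.24) = -0.7063
c = -0.5 * (0.3055 + -0.7063)
= -0.5 * -0.4008
= 0.20


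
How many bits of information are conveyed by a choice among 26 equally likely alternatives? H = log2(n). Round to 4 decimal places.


H = log2(n)
H = log2(26)
= 4.7004


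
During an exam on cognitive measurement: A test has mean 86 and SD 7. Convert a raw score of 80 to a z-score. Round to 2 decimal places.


z = (X - mu) / sigma
= (80 - 86) / 7
= -6 / 7
= -0.86


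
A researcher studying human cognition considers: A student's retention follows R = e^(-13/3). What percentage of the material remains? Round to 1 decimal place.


R = e^(-t/S)
-t/S = -13/3 = -4.333333
R = e^(-4.333333) = 0.013124
Percentage = 0.013124 * 100
= 1.3


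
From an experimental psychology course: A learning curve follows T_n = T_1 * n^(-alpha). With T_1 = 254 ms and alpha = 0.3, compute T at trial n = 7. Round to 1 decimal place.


T_n = 254 * 7^(-0.3)
7^(-0.3) = 0.55779
T_n = 254 * 0.55779
= 141.7 ms


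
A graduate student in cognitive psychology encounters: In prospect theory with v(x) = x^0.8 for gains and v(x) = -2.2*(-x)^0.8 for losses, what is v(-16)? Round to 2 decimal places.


Since x = -16 < 0, use v(x) = -lambda*(-x)^alpha
(-x) = 16
16^0.8 = 9.1896
v(-16) = -2.2 * 9.1896
= -20.22


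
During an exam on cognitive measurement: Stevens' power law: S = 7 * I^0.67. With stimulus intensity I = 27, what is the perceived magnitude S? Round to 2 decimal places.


S = 7 * 27^0.67
27^0.67 = 9.0994
S = 7 * 9.0994
= 63.70


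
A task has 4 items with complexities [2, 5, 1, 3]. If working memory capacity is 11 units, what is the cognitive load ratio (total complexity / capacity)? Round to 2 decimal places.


Total complexity = 2 + 5 + 1 + 3 = 11
Load = total / capacity = 11 / 11
= 1.00


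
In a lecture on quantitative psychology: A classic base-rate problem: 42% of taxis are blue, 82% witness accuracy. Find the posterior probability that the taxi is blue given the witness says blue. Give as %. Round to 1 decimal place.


P(blue | says blue) = P(says blue | blue)*P(blue) / [P(says blue | blue)*P(blue) + P(says blue | not blue)*P(not blue)]
Numerator = 0.82 * 0.42 = 0.3444
False identification = 0.18 * 0.58 = 0.1044
P = 0.3444 / (0.3444 + 0.1044)
= 0.3444 / 0.4488
As percentage = 76.7


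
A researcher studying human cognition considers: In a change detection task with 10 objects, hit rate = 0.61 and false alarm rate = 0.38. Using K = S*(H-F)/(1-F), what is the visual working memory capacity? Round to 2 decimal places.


K = S * (H - F) / (1 - F)
H - F = 0.23
1 - F = 0.62
K = 10 * 0.23 / 0.62
= 3.71


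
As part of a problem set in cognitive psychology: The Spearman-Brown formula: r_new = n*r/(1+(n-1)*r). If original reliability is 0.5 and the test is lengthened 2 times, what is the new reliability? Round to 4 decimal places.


r_new = n*r / (1 + (n-1)*r)
Numerator = 2 * 0.5 = 1.0
Denominator = 1 + 1 * 0.5 = 1.5
r_new = 1.0 / 1.5
= 0.6667


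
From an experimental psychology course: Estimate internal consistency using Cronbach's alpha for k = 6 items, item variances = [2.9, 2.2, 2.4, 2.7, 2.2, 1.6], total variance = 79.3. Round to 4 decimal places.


alpha = (k/(k-1)) * (1 - sum(s_i^2)/s_total^2)
sum(item variances) = 14.0
k/(k-1) = 6/5 = 1.2
1 - 14.0/79.3 = 1 - 0.176545 = 0.823455
alpha = 1.2 * 0.823455
= 0.9881


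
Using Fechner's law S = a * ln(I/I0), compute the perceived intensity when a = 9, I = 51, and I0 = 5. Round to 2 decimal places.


S = 9 * ln(51/5)
I/I0 = 10.2
ln(10.2) = 2.3224
S = 9 * 2.3224
= 20.90


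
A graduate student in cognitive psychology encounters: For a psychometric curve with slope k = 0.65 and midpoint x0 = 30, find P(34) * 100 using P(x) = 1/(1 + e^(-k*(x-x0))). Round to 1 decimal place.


P(x) = 1/(1 + e^(-0.65*(34 - 30)))
Exponent = -0.65 * 4 = -2.6
e^(-2.6) = 0.074274
P = 1/(1 + 0.074274) = 0.930861
Percentage = 93.1


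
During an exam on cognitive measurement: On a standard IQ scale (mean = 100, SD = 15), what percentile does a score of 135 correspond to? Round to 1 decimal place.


z = (IQ - mean) / SD
z = (135 - 100) / 15 = 2.3333
Percentile = Phi(2.3333) * 100
Phi(2.3333) = 0.990184
= 99.0


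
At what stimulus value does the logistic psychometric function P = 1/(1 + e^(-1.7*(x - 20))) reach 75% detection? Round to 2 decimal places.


At P = 0.75: 0.75 = 1/(1 + e^(-k*(x-x0)))
Solving: e^(-k*(x-x0)) = 1/3
x = x0 + ln(3)/k
ln(3) = 1.0986
x = 20 + 1.0986/1.7
= 20 + 0.6462
= 20.65
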